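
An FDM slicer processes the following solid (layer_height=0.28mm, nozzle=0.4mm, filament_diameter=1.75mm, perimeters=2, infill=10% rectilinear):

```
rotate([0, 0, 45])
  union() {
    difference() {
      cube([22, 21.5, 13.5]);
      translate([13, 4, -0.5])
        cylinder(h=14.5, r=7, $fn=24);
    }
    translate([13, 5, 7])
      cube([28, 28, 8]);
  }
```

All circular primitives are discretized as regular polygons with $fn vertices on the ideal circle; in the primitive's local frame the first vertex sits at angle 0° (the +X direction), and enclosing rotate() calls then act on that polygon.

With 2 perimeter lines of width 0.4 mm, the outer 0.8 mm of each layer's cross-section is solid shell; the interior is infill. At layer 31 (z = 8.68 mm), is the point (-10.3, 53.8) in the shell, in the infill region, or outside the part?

At z = 8.68 mm: the cube (footprint 22×21.5) is included at this height; the r=7 cylinder at (13, 4) contributes a regular 24-gon of circumradius 7; After the difference (first − rest): starting from the 22×21.5 cube, the r=7 cylinder at (13, 4) partially overlaps it — only the 128.55 mm² overlap (of its 152.19 mm²) is removed, clipping the outline — 1 connected region; the cube at (13, 5) is present — its section is the full 28×28 rectangle; Merging all regions: the regions partially overlap (shared area 117.39 mm²), so overlapping operands fuse into one piece — 1 connected region; (rotated 45° about Z; rotation is an isometry so areas/perimeters/island counts are preserved). Overall, the cross-section is a single solid region. Undo the 45° rotation: the query point maps to (30.759, 45.326) in the un-rotated model frame. The nearest boundary edge runs (13.00, 33.00)→(41.00, 33.00); distance from the point to it = 12.33 mm. The point is not inside any of the regions above, so it lies outside the cross-section (12.33 mm from the nearest boundary).

outside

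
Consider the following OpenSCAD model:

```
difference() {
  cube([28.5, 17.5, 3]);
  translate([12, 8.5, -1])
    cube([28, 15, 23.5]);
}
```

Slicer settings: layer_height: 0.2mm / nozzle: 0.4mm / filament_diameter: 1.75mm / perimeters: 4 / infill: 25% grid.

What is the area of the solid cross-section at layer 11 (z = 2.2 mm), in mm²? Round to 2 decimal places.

At z = 2.2 mm: the cube (footprint 28.5×17.5) is included at this height (area 498.75 mm²); the cube at (12, 8.5) (footprint 28×15) is included at this height (area 420.00 mm²); Taking the first minus the rest: starting from the 28.5×17.5 cube (498.75 mm²), the 28×15 cube at (12, 8.5) partially overlaps it — only the 148.50 mm² overlap (of its 420.00 mm²) is removed, clipping the outline — area = 350.25 mm². Overall, the cross-section is a single solid region. Net area = 350.25 mm².

350.25 mm²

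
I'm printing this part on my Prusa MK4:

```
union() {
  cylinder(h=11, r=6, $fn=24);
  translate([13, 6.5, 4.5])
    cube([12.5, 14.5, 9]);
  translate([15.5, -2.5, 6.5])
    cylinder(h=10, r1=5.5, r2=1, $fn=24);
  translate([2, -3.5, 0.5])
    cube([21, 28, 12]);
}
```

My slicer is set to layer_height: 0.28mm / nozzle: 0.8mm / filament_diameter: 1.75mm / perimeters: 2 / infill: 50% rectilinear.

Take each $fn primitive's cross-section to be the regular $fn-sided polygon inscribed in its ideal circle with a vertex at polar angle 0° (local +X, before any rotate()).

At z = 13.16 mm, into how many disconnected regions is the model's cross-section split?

2

At z = 13.16 mm: the cylinder is absent (z outside [0, 11]); the cube at (13, 6.5) is present — its section is the full 12.5×14.5 rectangle; the cone at (15.5, -2.5) (r1=5.5→r2=1) has section circumradius 2.503 here — a regular 24-gon; the cube at (2, -3.5) is not intersected at this z (z outside [0.5, 12.5]); Taking the union: the 2 present regions are separate (no shared area or edge), so areas and boundary lengths simply add and each stays a separate island — 2 connected regions. The result has 2 disconnected regions.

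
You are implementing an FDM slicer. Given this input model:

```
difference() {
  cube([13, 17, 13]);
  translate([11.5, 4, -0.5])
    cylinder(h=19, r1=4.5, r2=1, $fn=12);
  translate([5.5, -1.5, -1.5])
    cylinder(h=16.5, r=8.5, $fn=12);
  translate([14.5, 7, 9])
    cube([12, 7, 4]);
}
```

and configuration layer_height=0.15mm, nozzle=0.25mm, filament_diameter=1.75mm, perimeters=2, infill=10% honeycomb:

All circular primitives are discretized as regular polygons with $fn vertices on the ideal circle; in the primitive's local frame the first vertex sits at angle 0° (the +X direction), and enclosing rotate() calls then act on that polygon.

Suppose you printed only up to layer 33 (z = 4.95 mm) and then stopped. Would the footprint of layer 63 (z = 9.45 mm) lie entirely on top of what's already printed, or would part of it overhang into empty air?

Compare the two slices. At z = 4.95: the cube is present — its section is the full 13×17 rectangle (area 221.00 mm²); the cone at (11.5, 4) (r1=4.5→r2=1) has section circumradius 3.496 here — a regular 12-gon (area = (12/2)·3.496²·sin(360°/12) = 36.67 mm²); the r=8.5 cylinder at (5.5, -1.5) contributes a regular 12-gon of circumradius 8.5 (area = (12/2)·8.500²·sin(360°/12) = 216.75 mm²); the cube at (14.5, 7) is not intersected at this z (z outside [9, 13]); Taking the first minus the rest: starting from the 13×17 cube (221.00 mm²), the cone at (11.5, 4) partially overlaps it — only the 28.22 mm² overlap (of its 36.67 mm²) is removed, clipping the outline; the r=8.5 cylinder at (5.5, -1.5) partially overlaps it — only the 57.17 mm² overlap (of its 216.75 mm²) is removed, clipping the outline — area = 135.61 mm². At z = 9.45: the cube is present — its section is the full 13×17 rectangle (area 221.00 mm²); the cone at (11.5, 4) contributes a regular 12-gon of circumradius 2.667 (interpolated between r1=4.5 and r2=1 at t=0.524) (area = (12/2)·2.667²·sin(360°/12) = 21.34 mm²); the r=8.5 cylinder at (5.5, -1.5) gives a regular 12-gon of circumradius 8.5 (constant along its height) (area = (12/2)·8.500²·sin(360°/12) = 216.75 mm²); the 12×7 cube at (14.5, 7) contributes its full rectangle (area 84.00 mm²); Subtracting the remaining from the first: starting from the 13×17 cube (221.00 mm²), the cone at (11.5, 4) partially overlaps it — only the 18.05 mm² overlap (of its 21.34 mm²) is removed, clipping the outline; the r=8.5 cylinder at (5.5, -1.5) partially overlaps it — only the 64.04 mm² overlap (of its 216.75 mm²) is removed, clipping the outline; the 12×7 cube at (14.5, 7) misses the remaining region (no effect) — area = 138.91 mm². Checking containment: at z = 9.45 the cross-section extends beyond the z = 4.95 cross-section by about 3.30 mm².

part overhangs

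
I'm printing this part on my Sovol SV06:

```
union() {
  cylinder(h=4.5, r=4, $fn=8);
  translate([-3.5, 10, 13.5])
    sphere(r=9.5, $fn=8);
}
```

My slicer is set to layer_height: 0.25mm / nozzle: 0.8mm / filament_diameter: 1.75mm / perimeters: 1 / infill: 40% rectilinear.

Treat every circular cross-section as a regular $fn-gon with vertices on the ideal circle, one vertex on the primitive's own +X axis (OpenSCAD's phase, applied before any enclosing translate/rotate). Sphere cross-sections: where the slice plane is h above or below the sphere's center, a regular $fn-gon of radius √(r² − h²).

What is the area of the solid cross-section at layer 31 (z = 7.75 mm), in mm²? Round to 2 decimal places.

161.75 mm²

At z = 7.75 mm: the cylinder does not reach this height (z outside [0, 4.5]); the sphere at (-3.5, 10): section is a regular 8-gon, circumradius = √(r²−h²) = √(9.5²−5.75²) = 7.562 (area = (8/2)·7.562²·sin(360°/8) = 161.75 mm²); Merging all regions: only the r=9.5 sphere at (-3.5, 10) is present, so the union is just that shape — area = 161.75 mm². Overall, the cross-section is a single solid region. Net area = 161.75 mm².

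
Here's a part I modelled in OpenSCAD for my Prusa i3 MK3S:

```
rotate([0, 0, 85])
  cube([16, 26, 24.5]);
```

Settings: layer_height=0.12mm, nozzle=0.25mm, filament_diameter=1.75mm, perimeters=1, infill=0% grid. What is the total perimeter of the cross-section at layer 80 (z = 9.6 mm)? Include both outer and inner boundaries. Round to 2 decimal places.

At z = 9.6 mm: the cube is present — its section is the full 16×26 rectangle (perimeter 84.00 mm); (rotated 85° about Z; rotation is an isometry so areas/perimeters/island counts are preserved). Overall, the cross-section is a single solid region. Total boundary length (outer) = 84.00 mm.

84.00 mm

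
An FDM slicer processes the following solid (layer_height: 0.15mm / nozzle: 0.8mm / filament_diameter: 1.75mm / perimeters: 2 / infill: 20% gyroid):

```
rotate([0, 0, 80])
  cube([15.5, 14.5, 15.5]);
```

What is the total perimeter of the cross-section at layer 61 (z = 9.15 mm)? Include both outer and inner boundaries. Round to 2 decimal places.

60.00 mm

At z = 9.15 mm: the 15.5×14.5 cube contributes its full rectangle (perimeter 60.00 mm); (rotated 80° about Z; rotation is an isometry so areas/perimeters/island counts are preserved). Overall, the cross-section is a single solid region. Total boundary length (outer) = 60.00 mm.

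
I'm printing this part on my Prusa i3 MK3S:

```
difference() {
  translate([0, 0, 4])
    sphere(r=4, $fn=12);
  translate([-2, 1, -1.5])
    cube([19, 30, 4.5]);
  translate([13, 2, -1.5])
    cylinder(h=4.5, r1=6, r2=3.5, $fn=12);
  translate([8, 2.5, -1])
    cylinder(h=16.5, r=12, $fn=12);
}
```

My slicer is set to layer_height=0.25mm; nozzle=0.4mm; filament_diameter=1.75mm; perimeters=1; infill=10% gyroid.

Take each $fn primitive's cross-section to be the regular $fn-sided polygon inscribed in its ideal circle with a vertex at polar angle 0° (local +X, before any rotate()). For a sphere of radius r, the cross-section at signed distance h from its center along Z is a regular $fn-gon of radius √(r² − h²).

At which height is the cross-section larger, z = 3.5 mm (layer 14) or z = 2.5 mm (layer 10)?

layer 14 (z = 3.5 mm)

Layer 14 (z = 3.5): the r=4 sphere contributes a regular 12-gon of circumradius √(4²−0.5²) = 3.969 (area = (12/2)·3.969²·sin(360°/12) = 47.25 mm²); the cube at (-2, 1) is not intersected at this z (z outside [-1.5, 3]); the cone at (13, 2) is absent (z outside [-1.5, 3]); the r=12 cylinder at (8, 2.5) gives a regular 12-gon of circumradius 12 (constant along its height) (area = (12/2)·12.000²·sin(360°/12) = 432.00 mm²); After the difference (first − rest): starting from the r=4 sphere (47.25 mm²), the r=12 cylinder at (8, 2.5) partially overlaps it — only the 45.32 mm² overlap (of its 432.00 mm²) is removed, clipping the outline — area = 1.93 mm². So its area = 1.93 mm². Layer 10 (z = 2.5): the r=4 sphere contributes a regular 12-gon of circumradius √(4²−1.5²) = 3.708 (area = (12/2)·3.708²·sin(360°/12) = 41.25 mm²); the cube at (-2, 1) is present — its section is the full 19×30 rectangle (area 570.00 mm²); the cone at (13, 2) (r1=6→r2=3.5) has section circumradius 3.778 here — a regular 12-gon (area = (12/2)·3.778²·sin(360°/12) = 42.81 mm²); the r=12 cylinder at (8, 2.5) gives a regular 12-gon of circumradius 12 (constant along its height) (area = (12/2)·12.000²·sin(360°/12) = 432.00 mm²); Subtracting the remaining from the first: starting from the r=4 sphere (41.25 mm²), the 19×30 cube at (-2, 1) partially overlaps it — only the 11.61 mm² overlap (of its 570.00 mm²) is removed, clipping the outline; the cone at (13, 2) misses the remaining region (no effect); the r=12 cylinder at (8, 2.5) partially overlaps it — only the 28.71 mm² overlap (of its 432.00 mm²) is removed, clipping the outline — area = 0.93 mm². So its area = 0.93 mm². Layer 14 is larger (1.93 vs 0.93 mm²).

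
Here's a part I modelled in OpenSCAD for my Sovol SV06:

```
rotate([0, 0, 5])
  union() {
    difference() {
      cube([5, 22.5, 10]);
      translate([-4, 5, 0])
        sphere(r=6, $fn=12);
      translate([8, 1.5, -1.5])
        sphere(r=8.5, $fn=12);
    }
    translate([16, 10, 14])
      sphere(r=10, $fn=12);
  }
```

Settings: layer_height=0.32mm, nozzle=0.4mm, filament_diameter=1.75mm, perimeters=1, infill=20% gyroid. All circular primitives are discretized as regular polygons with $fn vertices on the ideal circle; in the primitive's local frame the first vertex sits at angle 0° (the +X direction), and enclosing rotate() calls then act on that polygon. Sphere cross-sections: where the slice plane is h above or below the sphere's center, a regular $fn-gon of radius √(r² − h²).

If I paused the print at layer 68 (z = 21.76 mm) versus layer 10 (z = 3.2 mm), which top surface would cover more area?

layer 68 (z = 21.76 mm)

Layer 68 (z = 21.76): the cube is absent (z outside [0, 10]); the sphere at (-4, 5) does not reach this height (|z−center|=21.760 > r=6); the sphere at (8, 1.5) is not intersected at this z (|z−center|=23.260 > r=8.5); Subtracting the remaining from the first: the first operand is absent here, so nothing remains; the sphere at (16, 10): section is a regular 12-gon, circumradius = √(r²−h²) = √(10²−7.76²) = 6.307 (area = (12/2)·6.307²·sin(360°/12) = 119.35 mm²); Combining (union): only the r=10 sphere at (16, 10) is present, so the union is just that shape — area = 119.35 mm²; (rotated 5° about Z; rotation is an isometry so areas/perimeters/island counts are preserved). So its area = 119.35 mm². Layer 10 (z = 3.2): the cube is present — its section is the full 5×22.5 rectangle (area 112.50 mm²); the r=6 sphere at (-4, 5) contributes a regular 12-gon of circumradius √(6²−3.2²) = 5.075 (area = (12/2)·5.075²·sin(360°/12) = 77.28 mm²); the r=8.5 sphere at (8, 1.5) slices to a regular 12-gon of circumradius 7.082 (√(r²−h²) with h=4.7 from center) (area = (12/2)·7.082²·sin(360°/12) = 150.48 mm²); Taking the first minus the rest: starting from the 5×22.5 cube (112.50 mm²), the r=6 sphere at (-4, 5) partially overlaps it — only the 3.89 mm² overlap (of its 77.28 mm²) is removed, clipping the outline; the r=8.5 sphere at (8, 1.5) partially overlaps it — only the 23.40 mm² overlap (of its 150.48 mm²) is removed, clipping the outline — area = 85.21 mm²; the sphere at (16, 10) does not reach this height (|z−center|=10.800 > r=10); Taking the union: only that combined region is present, so the union is just that shape — area = 85.21 mm²; (whole slice rotated 5° about Z — lengths, areas and connectivity unchanged). So its area = 85.21 mm². Layer 68 is larger (119.35 vs 85.21 mm²).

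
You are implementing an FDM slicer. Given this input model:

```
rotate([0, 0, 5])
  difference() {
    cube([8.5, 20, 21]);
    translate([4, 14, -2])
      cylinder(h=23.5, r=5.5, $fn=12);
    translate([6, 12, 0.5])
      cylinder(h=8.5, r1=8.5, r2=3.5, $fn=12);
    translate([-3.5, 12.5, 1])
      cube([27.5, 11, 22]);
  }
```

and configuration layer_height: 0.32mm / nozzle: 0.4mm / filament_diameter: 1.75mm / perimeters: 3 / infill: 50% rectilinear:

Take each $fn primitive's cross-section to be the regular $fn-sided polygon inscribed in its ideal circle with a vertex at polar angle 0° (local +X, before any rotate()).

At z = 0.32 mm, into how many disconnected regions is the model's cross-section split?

2

At z = 0.32 mm: the cube is present — its section is the full 8.5×20 rectangle; the cylinder at (4, 14): section is a regular 12-gon, circumradius r=5.5; the cone at (6, 12) does not reach this height (z outside [0.5, 9]); the cube at (-3.5, 12.5) is absent (z outside [1, 23]); Subtracting the remaining from the first: starting from the 8.5×20 cube, the r=5.5 cylinder at (4, 14) partially overlaps it — only the 80.40 mm² overlap (of its 90.75 mm²) is removed, clipping the outline — 2 connected regions; (whole slice rotated 5° about Z — lengths, areas and connectivity unchanged). The result has 2 disconnected regions.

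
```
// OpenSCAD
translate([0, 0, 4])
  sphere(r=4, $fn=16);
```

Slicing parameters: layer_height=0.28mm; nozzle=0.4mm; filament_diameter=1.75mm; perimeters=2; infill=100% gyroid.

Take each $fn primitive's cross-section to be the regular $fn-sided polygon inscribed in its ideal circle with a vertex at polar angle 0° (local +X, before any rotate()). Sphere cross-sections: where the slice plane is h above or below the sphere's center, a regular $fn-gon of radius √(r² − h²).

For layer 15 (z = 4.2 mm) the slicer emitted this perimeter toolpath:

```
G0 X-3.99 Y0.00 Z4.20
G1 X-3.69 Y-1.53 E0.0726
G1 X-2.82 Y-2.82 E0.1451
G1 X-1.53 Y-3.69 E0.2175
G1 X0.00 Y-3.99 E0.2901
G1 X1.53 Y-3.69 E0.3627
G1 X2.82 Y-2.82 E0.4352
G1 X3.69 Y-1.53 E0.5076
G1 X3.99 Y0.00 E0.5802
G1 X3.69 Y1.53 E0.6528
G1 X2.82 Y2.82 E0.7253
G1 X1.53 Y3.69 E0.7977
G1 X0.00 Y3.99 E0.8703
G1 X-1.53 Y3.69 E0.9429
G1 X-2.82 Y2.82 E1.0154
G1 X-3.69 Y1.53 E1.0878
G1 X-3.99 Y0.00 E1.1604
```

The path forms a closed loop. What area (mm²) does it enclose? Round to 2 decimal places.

Apply the shoelace formula to the sequence of (X, Y) vertices; enclosed area = 48.78 mm².

48.78 mm²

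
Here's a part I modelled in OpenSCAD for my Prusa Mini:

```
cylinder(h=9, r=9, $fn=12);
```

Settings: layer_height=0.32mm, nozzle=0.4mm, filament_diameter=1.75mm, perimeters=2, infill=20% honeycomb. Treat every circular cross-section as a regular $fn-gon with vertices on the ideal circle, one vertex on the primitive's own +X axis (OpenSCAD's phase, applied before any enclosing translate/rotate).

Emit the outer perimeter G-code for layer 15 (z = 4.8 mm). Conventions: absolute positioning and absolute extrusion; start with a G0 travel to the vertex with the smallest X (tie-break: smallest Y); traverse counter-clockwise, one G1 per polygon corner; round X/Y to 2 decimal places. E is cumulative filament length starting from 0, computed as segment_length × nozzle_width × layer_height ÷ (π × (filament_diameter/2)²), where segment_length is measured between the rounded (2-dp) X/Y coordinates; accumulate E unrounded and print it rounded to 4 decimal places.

G0 X-9.00 Y0.00 Z4.80
G1 X-7.79 Y-4.50 E0.2480
G1 X-4.50 Y-7.79 E0.4956
G1 X0.00 Y-9.00 E0.7436
G1 X4.50 Y-7.79 E0.9915
G1 X7.79 Y-4.50 E1.2391
G1 X9.00 Y0.00 E1.4871
G1 X7.79 Y4.50 E1.7351
G1 X4.50 Y7.79 E1.9827
G1 X0.00 Y9.00 E2.2307
G1 X-4.50 Y7.79 E2.4787
G1 X-7.79 Y4.50 E2.7263
G1 X-9.00 Y0.00 E2.9742

At z = 4.8 mm: the cylinder: section is a regular 12-gon, circumradius r=9. The outline is a single polygon with 12 vertices. Extrusion per mm of travel: 0.4 × 0.32 / (π × 0.875²) = 0.053216. Accumulating E over each segment gives final E = 2.9742.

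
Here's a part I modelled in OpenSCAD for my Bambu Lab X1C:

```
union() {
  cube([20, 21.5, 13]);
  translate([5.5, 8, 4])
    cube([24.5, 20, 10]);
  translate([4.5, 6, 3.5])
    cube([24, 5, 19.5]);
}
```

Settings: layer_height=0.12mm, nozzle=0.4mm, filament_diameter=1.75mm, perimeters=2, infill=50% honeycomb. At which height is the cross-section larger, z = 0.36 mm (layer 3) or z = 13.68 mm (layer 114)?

Layer 3 (z = 0.36): the cube is present — its section is the full 20×21.5 rectangle (area 430.00 mm²); the cube at (5.5, 8) does not reach this height (z outside [4, 14]); the cube at (4.5, 6) is not intersected at this z (z outside [3.5, 23]); Merging all regions: only the 20×21.5 cube is present, so the union is just that shape — area = 430.00 mm². So its area = 430.00 mm². Layer 114 (z = 13.68): the cube is absent (z outside [0, 13]); the 24.5×20 cube at (5.5, 8) contributes its full rectangle (area 490.00 mm²); the cube at (4.5, 6) (footprint 24×5) is included at this height (area 120.00 mm²); Merging all regions: the regions partially overlap — summed areas 610.00 mm² minus the doubly-counted overlap 69.00 mm² gives 541.00 mm² — area = 541.00 mm². So its area = 541.00 mm². Layer 114 is larger (541.00 vs 430.00 mm²).

layer 114 (z = 13.68 mm)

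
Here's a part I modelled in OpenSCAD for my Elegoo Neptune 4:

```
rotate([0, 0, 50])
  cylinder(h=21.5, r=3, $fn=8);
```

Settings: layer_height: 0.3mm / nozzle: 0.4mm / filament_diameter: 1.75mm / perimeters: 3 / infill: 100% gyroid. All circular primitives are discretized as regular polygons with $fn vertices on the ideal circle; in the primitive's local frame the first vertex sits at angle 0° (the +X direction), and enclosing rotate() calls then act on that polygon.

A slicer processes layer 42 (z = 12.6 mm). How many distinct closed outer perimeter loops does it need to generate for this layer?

1

At z = 12.6 mm: the r=3 cylinder gives a regular 8-gon of circumradius 3 (constant along its height); (whole slice rotated 50° about Z — lengths, areas and connectivity unchanged). The result has 1 disconnected region.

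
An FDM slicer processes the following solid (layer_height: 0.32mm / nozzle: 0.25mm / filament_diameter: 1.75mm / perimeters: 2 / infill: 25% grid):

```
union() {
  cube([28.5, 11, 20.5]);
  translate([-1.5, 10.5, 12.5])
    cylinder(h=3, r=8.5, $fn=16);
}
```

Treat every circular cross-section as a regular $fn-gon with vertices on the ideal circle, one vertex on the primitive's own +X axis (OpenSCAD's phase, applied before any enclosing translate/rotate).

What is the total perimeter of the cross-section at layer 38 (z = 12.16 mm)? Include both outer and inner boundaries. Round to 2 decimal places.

79.00 mm

At z = 12.16 mm: the 28.5×11 cube contributes its full rectangle (perimeter 79.00 mm); the cylinder at (-1.5, 10.5) does not reach this height (z outside [12.5, 15.5]); Combining (union): only the 28.5×11 cube is present, so the union is just that shape — boundary = 79.00 mm. Overall, the cross-section is a single solid region. Total boundary length (outer) = 79.00 mm.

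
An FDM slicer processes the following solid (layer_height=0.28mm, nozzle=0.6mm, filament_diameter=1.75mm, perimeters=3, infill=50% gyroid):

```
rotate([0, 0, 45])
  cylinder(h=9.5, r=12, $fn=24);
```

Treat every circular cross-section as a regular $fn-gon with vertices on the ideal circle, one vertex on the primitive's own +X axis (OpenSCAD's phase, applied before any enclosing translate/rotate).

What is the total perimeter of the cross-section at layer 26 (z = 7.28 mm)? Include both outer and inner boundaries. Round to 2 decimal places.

At z = 7.28 mm: the cylinder: section is a regular 24-gon, circumradius r=12 (perimeter = 2·24·12.000·sin(180°/24) = 75.18 mm); (rotated 45° about Z; rotation is an isometry so areas/perimeters/island counts are preserved). Overall, the cross-section is a single solid region. Total boundary length (outer) = 75.18 mm.

75.18 mm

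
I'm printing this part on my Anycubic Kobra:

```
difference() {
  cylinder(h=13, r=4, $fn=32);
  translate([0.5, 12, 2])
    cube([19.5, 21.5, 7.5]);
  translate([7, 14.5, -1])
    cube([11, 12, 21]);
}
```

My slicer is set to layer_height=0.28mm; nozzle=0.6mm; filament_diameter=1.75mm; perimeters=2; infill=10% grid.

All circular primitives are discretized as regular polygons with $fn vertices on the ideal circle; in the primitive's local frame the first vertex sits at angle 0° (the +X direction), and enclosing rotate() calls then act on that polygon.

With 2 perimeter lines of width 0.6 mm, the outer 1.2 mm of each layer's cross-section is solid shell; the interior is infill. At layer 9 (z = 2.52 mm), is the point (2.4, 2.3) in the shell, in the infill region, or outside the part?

shell

At z = 2.52 mm: the r=4 cylinder contributes a regular 32-gon of circumradius 4; the 19.5×21.5 cube at (0.5, 12) contributes its full rectangle; the cube at (7, 14.5) is present — its section is the full 11×12 rectangle; Subtracting the remaining from the first: starting from the r=4 cylinder, the 19.5×21.5 cube at (0.5, 12) misses the remaining region (no effect); the 11×12 cube at (7, 14.5) misses the remaining region (no effect) — 1 connected region. Overall, the cross-section is a single solid region. The nearest boundary edge runs (2.83, 2.83)→(3.33, 2.22); distance from the point to it = 0.67 mm. The point is inside the cross-section, 0.67 mm from the nearest boundary — within the 1.2 mm shell band (2 × 0.6).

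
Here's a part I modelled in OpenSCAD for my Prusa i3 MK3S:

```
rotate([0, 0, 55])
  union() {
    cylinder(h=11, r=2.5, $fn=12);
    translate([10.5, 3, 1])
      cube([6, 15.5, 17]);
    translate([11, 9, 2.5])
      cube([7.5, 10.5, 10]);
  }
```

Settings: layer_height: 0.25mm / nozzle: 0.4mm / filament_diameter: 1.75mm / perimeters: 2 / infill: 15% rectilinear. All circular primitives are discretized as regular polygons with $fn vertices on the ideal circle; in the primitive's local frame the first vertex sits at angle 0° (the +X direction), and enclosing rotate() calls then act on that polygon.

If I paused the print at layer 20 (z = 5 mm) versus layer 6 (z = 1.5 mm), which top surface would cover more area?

Layer 20 (z = 5): the r=2.5 cylinder gives a regular 12-gon of circumradius 2.5 (constant along its height) (area = (12/2)·2.500²·sin(360°/12) = 18.75 mm²); the cube at (10.5, 3) is present — its section is the full 6×15.5 rectangle (area 93.00 mm²); the cube at (11, 9) (footprint 7.5×10.5) is included at this height (area 78.75 mm²); Merging all regions: the regions partially overlap — summed areas 190.50 mm² minus the doubly-counted overlap 52.25 mm² gives 138.25 mm² — area = 138.25 mm²; (rotated 55° about Z; rotation is an isometry so areas/perimeters/island counts are preserved). So its area = 138.25 mm². Layer 6 (z = 1.5): the cylinder: section is a regular 12-gon, circumradius r=2.5 (area = (12/2)·2.500²·sin(360°/12) = 18.75 mm²); the cube at (10.5, 3) is present — its section is the full 6×15.5 rectangle (area 93.00 mm²); the cube at (11, 9) does not reach this height (z outside [2.5, 12.5]); Combining (union): the 2 present regions are separate (no shared area or edge), so areas and boundary lengths simply add and each stays a separate island — area = 111.75 mm²; (rotated 55° about Z; rotation is an isometry so areas/perimeters/island counts are preserved). So its area = 111.75 mm². Layer 20 is larger (138.25 vs 111.75 mm²).

layer 20 (z = 5 mm)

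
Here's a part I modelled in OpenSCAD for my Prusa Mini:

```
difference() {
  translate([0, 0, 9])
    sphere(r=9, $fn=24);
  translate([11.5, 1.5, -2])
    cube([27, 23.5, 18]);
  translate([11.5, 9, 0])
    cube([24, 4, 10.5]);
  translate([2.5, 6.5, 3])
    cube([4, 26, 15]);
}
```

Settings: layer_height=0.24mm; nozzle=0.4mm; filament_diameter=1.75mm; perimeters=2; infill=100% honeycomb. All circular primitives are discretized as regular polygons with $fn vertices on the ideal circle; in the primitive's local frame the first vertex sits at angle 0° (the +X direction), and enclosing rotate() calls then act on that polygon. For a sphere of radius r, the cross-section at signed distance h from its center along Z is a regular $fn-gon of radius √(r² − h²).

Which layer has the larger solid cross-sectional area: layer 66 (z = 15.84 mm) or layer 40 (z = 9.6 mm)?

layer 40 (z = 9.6 mm)

Layer 66 (z = 15.84): the r=9 sphere slices to a regular 24-gon of circumradius 5.849 (√(r²−h²) with h=6.84 from center) (area = (24/2)·5.849²·sin(360°/24) = 106.26 mm²); the cube at (11.5, 1.5) is present — its section is the full 27×23.5 rectangle (area 634.50 mm²); the cube at (11.5, 9) is absent (z outside [0, 10.5]); the cube at (2.5, 6.5) is present — its section is the full 4×26 rectangle (area 104.00 mm²); After the difference (first − rest): starting from the r=9 sphere (106.26 mm²), the 27×23.5 cube at (11.5, 1.5) misses the remaining region (no effect); the 4×26 cube at (2.5, 6.5) misses the remaining region (no effect) — area = 106.26 mm². So its area = 106.26 mm². Layer 40 (z = 9.6): the r=9 sphere slices to a regular 24-gon of circumradius 8.980 (√(r²−h²) with h=0.6 from center) (area = (24/2)·8.980²·sin(360°/24) = 250.45 mm²); the cube at (11.5, 1.5) is present — its section is the full 27×23.5 rectangle (area 634.50 mm²); the cube at (11.5, 9) (footprint 24×4) is included at this height (area 96.00 mm²); the 4×26 cube at (2.5, 6.5) contributes its full rectangle (area 104.00 mm²); Taking the first minus the rest: starting from the r=9 sphere (250.45 mm²), the 27×23.5 cube at (11.5, 1.5) misses the remaining region (no effect); the 24×4 cube at (11.5, 9) misses the remaining region (no effect); the 4×26 cube at (2.5, 6.5) partially overlaps it — only the 4.42 mm² overlap (of its 104.00 mm²) is removed, clipping the outline — area = 246.03 mm². So its area = 246.03 mm². Layer 40 is larger (246.03 vs 106.26 mm²).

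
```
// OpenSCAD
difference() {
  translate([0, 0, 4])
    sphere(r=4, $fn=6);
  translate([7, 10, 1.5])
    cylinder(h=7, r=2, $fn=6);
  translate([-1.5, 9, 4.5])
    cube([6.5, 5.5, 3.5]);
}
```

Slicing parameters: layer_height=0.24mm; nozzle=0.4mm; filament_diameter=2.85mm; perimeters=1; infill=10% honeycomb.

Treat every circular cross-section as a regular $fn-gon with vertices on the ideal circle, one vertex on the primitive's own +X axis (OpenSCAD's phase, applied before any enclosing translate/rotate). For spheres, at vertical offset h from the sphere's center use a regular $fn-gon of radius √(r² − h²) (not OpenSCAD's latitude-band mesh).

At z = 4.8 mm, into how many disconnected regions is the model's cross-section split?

At z = 4.8 mm: the r=4 sphere contributes a regular 6-gon of circumradius √(4²−0.8²) = 3.919; the r=2 cylinder at (7, 10) contributes a regular 6-gon of circumradius 2; the 6.5×5.5 cube at (-1.5, 9) contributes its full rectangle; After the difference (first − rest): starting from the r=4 sphere, the r=2 cylinder at (7, 10) misses the remaining region (no effect); the 6.5×5.5 cube at (-1.5, 9) misses the remaining region (no effect) — 1 connected region. The result has 1 disconnected region.

1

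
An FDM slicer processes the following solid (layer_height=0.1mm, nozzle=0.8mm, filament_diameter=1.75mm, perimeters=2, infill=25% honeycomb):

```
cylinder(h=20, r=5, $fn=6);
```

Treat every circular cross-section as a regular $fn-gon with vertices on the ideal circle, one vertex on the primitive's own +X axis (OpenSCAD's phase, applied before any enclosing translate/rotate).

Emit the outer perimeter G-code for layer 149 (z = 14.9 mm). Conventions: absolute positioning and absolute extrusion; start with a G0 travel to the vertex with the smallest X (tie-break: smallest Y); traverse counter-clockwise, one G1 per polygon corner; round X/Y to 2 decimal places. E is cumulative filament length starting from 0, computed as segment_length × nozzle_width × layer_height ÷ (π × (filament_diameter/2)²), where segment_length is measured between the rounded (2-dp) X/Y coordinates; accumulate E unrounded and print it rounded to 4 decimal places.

At z = 14.9 mm: the r=5 cylinder contributes a regular 6-gon of circumradius 5. The outline is a single polygon with 6 vertices. Extrusion per mm of travel: 0.8 × 0.1 / (π × 0.875²) = 0.033260. Accumulating E over each segment gives final E = 0.9978.

G0 X-5.00 Y0.00 Z14.90
G1 X-2.50 Y-4.33 E0.1663
G1 X2.50 Y-4.33 E0.3326
G1 X5.00 Y0.00 E0.4989
G1 X2.50 Y4.33 E0.6652
G1 X-2.50 Y4.33 E0.8315
G1 X-5.00 Y0.00 E0.9978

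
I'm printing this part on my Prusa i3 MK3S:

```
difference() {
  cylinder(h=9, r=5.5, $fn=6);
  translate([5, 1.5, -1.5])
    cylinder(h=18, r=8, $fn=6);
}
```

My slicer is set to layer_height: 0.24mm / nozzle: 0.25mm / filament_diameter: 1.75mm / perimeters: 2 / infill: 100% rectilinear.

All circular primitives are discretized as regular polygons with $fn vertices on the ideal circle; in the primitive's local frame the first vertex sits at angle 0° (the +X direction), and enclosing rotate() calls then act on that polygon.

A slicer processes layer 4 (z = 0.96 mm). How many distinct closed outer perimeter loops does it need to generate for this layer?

1

At z = 0.96 mm: the cylinder: section is a regular 6-gon, circumradius r=5.5; the r=8 cylinder at (5, 1.5) contributes a regular 6-gon of circumradius 8; Subtracting the remaining from the first: starting from the r=5.5 cylinder, the r=8 cylinder at (5, 1.5) partially overlaps it — only the 53.48 mm² overlap (of its 166.28 mm²) is removed, clipping the outline — 1 connected region. The result has 1 disconnected region.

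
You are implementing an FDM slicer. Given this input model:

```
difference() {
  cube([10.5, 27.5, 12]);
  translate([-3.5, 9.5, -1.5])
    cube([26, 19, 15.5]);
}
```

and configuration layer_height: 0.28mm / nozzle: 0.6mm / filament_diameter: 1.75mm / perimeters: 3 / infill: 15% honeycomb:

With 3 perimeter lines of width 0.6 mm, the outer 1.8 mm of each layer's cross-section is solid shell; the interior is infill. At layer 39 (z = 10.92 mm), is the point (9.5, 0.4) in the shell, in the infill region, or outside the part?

At z = 10.92 mm: the cube (footprint 10.5×27.5) is included at this height; the 26×19 cube at (-3.5, 9.5) contributes its full rectangle; Subtracting the remaining from the first: starting from the 10.5×27.5 cube, the 26×19 cube at (-3.5, 9.5) partially overlaps it — only the 189.00 mm² overlap (of its 494.00 mm²) is removed, clipping the outline — 1 connected region. Overall, the cross-section is a single solid region. The nearest boundary edge runs (10.50, 0.00)→(0.00, 0.00); distance from the point to it = 0.40 mm. The point is inside the cross-section, 0.40 mm from the nearest boundary — within the 1.8 mm shell band (3 × 0.6).

shell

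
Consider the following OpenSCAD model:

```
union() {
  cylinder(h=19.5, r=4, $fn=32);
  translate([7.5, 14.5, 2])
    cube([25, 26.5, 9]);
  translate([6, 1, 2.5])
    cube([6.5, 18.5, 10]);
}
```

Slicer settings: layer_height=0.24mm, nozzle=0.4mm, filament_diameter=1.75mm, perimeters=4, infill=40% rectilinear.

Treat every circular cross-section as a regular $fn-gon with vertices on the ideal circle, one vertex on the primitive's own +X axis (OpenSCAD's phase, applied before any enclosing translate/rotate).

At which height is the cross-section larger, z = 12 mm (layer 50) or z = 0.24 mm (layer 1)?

Layer 50 (z = 12): the r=4 cylinder contributes a regular 32-gon of circumradius 4 (area = (32/2)·4.000²·sin(360°/32) = 49.94 mm²); the cube at (7.5, 14.5) does not reach this height (z outside [2, 11]); the 6.5×18.5 cube at (6, 1) contributes its full rectangle (area 120.25 mm²); Merging all regions: the 2 present regions are separate (no shared area or edge), so areas and boundary lengths simply add and each stays a separate island — area = 170.19 mm². So its area = 170.19 mm². Layer 1 (z = 0.24): the r=4 cylinder contributes a regular 32-gon of circumradius 4 (area = (32/2)·4.000²·sin(360°/32) = 49.94 mm²); the cube at (7.5, 14.5) is absent (z outside [2, 11]); the cube at (6, 1) is not intersected at this z (z outside [2.5, 12.5]); Taking the union: only the r=4 cylinder is present, so the union is just that shape — area = 49.94 mm². So its area = 49.94 mm². Layer 50 is larger (170.19 vs 49.94 mm²).

layer 50 (z = 12 mm)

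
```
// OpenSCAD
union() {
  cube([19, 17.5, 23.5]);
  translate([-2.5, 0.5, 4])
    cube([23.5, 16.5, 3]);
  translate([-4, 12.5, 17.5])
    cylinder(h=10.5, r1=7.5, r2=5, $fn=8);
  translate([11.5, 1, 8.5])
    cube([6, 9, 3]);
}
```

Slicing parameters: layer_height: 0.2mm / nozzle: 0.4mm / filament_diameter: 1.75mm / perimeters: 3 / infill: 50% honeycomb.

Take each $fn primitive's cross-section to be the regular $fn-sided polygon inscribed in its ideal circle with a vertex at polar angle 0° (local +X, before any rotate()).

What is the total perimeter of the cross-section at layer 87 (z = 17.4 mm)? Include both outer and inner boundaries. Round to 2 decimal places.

At z = 17.4 mm: the cube is present — its section is the full 19×17.5 rectangle (perimeter 73.00 mm); the cube at (-2.5, 0.5) is absent (z outside [4, 7]); the cone at (-4, 12.5) is not intersected at this z (z outside [17.5, 28]); the cube at (11.5, 1) does not reach this height (z outside [8.5, 11.5]); Merging all regions: only the 19×17.5 cube is present, so the union is just that shape — boundary = 73.00 mm. Overall, the cross-section is a single solid region. Total boundary length (outer) = 73.00 mm.

73.00 mm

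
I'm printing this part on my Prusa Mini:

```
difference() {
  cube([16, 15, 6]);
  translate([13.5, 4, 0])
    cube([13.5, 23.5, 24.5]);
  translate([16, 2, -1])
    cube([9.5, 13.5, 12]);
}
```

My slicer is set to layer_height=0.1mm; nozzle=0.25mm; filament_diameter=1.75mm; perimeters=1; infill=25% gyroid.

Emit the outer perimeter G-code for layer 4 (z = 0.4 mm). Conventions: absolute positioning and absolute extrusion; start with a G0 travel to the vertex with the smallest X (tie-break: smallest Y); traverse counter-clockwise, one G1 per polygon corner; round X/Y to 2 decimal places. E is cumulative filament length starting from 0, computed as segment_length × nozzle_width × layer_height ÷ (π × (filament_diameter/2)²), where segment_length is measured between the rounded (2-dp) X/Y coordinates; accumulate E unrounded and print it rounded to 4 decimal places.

At z = 0.4 mm: the 16×15 cube contributes its full rectangle; the 13.5×23.5 cube at (13.5, 4) contributes its full rectangle; the cube at (16, 2) is present — its section is the full 9.5×13.5 rectangle; After the difference (first − rest): starting from the 16×15 cube, the 13.5×23.5 cube at (13.5, 4) partially overlaps it — only the 27.50 mm² overlap (of its 317.25 mm²) is removed, clipping the outline; the 9.5×13.5 cube at (16, 2) misses the remaining region (no effect) — 1 connected region. The outline is a single polygon with 6 vertices. Extrusion per mm of travel: 0.25 × 0.1 / (π × 0.875²) = 0.010394. Accumulating E over each segment gives final E = 0.6444.

G0 X0.00 Y0.00 Z0.40
G1 X16.00 Y0.00 E0.1663
G1 X16.00 Y4.00 E0.2079
G1 X13.50 Y4.00 E0.2339
G1 X13.50 Y15.00 E0.3482
G1 X0.00 Y15.00 E0.4885
G1 X0.00 Y0.00 E0.6444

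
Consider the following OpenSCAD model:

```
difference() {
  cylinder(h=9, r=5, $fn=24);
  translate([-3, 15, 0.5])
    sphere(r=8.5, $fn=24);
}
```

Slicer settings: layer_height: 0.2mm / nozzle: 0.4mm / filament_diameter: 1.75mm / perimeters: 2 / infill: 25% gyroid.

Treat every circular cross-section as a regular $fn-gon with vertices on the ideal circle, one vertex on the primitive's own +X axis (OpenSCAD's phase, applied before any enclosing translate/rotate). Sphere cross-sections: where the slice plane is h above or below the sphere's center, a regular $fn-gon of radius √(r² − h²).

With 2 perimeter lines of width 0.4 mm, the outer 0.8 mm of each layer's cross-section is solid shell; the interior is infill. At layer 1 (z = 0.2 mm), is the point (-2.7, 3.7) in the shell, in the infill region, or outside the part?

shell

At z = 0.2 mm: the r=5 cylinder contributes a regular 24-gon of circumradius 5; the sphere at (-3, 15): section is a regular 24-gon, circumradius = √(r²−h²) = √(8.5²−0.3²) = 8.495; Subtracting the remaining from the first: starting from the r=5 cylinder, the r=8.5 sphere at (-3, 15) misses the remaining region (no effect) — 1 connected region. Overall, the cross-section is a single solid region. The nearest boundary edge runs (-3.54, 3.54)→(-2.50, 4.33); distance from the point to it = 0.38 mm. The point is inside the cross-section, 0.38 mm from the nearest boundary — within the 0.8 mm shell band (2 × 0.4).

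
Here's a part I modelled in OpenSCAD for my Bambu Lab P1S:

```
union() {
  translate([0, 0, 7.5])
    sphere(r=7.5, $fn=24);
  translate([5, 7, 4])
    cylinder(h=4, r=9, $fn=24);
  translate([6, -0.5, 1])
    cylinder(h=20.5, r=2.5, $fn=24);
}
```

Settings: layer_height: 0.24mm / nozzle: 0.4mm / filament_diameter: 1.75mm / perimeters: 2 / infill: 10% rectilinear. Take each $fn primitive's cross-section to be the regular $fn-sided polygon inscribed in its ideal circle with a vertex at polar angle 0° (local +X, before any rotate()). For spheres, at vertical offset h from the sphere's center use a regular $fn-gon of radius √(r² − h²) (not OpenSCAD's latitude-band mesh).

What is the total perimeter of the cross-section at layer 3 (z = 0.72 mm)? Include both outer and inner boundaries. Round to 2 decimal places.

At z = 0.72 mm: the sphere: section is a regular 24-gon, circumradius = √(r²−h²) = √(7.5²−6.78²) = 3.206 (perimeter = 2·24·3.206·sin(180°/24) = 20.09 mm); the cylinder at (5, 7) is not intersected at this z (z outside [4, 8]); the cylinder at (6, -0.5) is not intersected at this z (z outside [1, 21.5]); Taking the union: only the r=7.5 sphere is present, so the union is just that shape — boundary = 20.09 mm. Overall, the cross-section is a single solid region. Total boundary length (outer) = 20.09 mm.

20.09 mm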